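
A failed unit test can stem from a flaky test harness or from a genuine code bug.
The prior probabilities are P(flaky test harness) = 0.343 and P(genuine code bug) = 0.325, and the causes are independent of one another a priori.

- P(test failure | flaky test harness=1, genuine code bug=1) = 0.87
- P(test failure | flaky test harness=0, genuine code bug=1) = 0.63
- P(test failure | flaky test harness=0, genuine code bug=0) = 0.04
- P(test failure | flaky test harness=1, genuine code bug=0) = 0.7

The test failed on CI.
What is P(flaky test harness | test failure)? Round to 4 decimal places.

By total probability over the 4 (flaky test harness, genuine code bug) configurations:
  P(test failure) = 0.04×0.657×0.675 + 0.63×0.657×0.325 + 0.7×0.343×0.675 + 0.87×0.343×0.325
        = 0.017739 + 0.134521 + 0.162068 + 0.096983 = 0.411311
Configurations with flaky test harness contribute 0.259051, so
  P(flaky test harness | test failure) = 0.259051 / 0.411311 ≈ 0.6298

P(flaky test harness | test failure) ≈ 0.6298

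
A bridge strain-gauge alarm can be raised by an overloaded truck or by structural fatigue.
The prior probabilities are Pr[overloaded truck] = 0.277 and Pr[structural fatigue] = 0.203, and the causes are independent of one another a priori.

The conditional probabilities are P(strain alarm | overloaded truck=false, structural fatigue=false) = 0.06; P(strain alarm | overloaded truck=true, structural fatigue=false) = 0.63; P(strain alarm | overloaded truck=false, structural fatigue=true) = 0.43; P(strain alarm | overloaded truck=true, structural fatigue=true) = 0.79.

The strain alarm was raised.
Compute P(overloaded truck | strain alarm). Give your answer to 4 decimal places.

P(overloaded truck | strain alarm) ≈ 0.6526

P(strain alarm) = 0.06*0.723*0.797 + 0.43*0.723*0.203 + 0.63*0.277*0.797 + 0.79*0.277*0.203 = 0.034574 + 0.063111 + 0.139084 + 0.044422 = 0.281191
Of this, 0.183506 comes from 0.139084 + 0.044422 (the overloaded truck=true cases).
So P(overloaded truck | strain alarm) = 0.183506/0.281191 ≈ 0.6526.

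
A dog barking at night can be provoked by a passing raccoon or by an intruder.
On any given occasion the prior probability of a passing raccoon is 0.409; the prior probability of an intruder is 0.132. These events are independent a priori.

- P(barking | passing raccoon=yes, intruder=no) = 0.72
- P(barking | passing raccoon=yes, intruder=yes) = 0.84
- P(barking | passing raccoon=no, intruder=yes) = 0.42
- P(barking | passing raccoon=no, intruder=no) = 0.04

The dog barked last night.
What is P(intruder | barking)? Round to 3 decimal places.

P(intruder | barking) ≈ 0.221

By total probability over the 4 (passing raccoon, intruder) configurations:
  P(barking) = 0.04×0.591×0.868 + 0.42×0.591×0.132 + 0.72×0.409×0.868 + 0.84×0.409×0.132
        = 0.020520 + 0.032765 + 0.255609 + 0.045350 = 0.354244
The terms with intruder present sum to 0.078115, so
  P(intruder | barking) = 0.078115 / 0.354244 ≈ 0.221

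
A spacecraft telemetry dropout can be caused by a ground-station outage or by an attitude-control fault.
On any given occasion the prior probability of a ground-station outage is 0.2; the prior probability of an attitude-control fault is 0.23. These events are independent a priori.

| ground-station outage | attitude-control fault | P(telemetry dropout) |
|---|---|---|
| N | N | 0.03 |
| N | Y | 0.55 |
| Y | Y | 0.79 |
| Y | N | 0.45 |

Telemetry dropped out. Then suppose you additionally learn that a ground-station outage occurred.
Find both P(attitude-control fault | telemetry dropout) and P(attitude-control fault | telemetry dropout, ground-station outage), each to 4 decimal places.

P(attitude-control fault | telemetry dropout) ≈ 0.6104; P(attitude-control fault | telemetry dropout, ground-station outage) ≈ 0.3440

Sum P(telemetry dropout|·) weighted by the priors over the 4 (ground-station outage, attitude-control fault) configurations:
  P(telemetry dropout) = 0.03·0.8·0.77 + 0.55·0.8·0.23 + 0.45·0.2·0.77 + 0.79·0.2·0.23
        = 0.018480 + 0.101200 + 0.069300 + 0.036340 = 0.225320
Keeping only the attitude-control fault-present terms gives 0.137540, so
  P(attitude-control fault | telemetry dropout) = 0.137540 / 0.225320 ≈ 0.6104

Now condition on the additional information:
P(telemetry dropout | ground-station outage) = 0.45×0.77 + 0.79×0.23 = 0.346500 + 0.181700 = 0.528200
Restricting to configurations with attitude-control fault present: 0.79×0.23 = 0.181700.
So P(attitude-control fault | telemetry dropout, ground-station outage) = 0.181700/0.528200 ≈ 0.3440.
The drop from 0.6104 to 0.3440 is the explaining-away (discounting) effect.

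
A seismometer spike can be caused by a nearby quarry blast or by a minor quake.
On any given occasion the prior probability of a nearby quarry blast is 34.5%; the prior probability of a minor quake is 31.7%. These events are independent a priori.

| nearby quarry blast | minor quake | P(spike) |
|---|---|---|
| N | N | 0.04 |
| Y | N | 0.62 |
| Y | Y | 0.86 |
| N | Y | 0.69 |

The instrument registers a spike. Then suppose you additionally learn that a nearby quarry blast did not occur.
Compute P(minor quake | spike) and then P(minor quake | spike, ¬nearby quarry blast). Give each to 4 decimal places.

Sum P(spike|·) weighted by the priors over the 4 (nearby quarry blast, minor quake) configurations:
  P(spike) = 0.04×0.655×0.683 + 0.69×0.655×0.317 + 0.62×0.345×0.683 + 0.86×0.345×0.317
        = 0.017895 + 0.143268 + 0.146094 + 0.094054 = 0.401311
The terms with minor quake present sum to 0.237322, so
  P(minor quake | spike) = 0.237322 / 0.401311 ≈ 0.5914

Now condition on the additional information:
By total probability over both values of minor quake:
  P(spike | ¬nearby quarry blast) = 0.04×0.683 + 0.69×0.317
        = 0.027320 + 0.218730 = 0.246050
Configurations with minor quake contribute 0.218730, so
  P(minor quake | spike, ¬nearby quarry blast) = 0.218730 / 0.246050 ≈ 0.8890
Ruling out nearby quarry blast raises the posterior on minor quake — the flip side of explaining away.

P(minor quake | spike) ≈ 0.5914; P(minor quake | spike, ¬nearby quarry blast) ≈ 0.8890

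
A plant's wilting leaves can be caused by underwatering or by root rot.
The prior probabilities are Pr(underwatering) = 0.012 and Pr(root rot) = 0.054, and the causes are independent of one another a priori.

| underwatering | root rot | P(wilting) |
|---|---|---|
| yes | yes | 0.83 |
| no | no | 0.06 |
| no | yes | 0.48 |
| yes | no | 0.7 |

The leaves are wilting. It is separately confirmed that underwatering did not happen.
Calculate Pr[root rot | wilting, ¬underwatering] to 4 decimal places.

P(wilting | ¬underwatering) = 0.06×0.946 + 0.48×0.054 = 0.056760 + 0.025920 = 0.082680
The root rot-present share is 0.48×0.054 = 0.025920.
P(root rot | wilting, ¬underwatering) = 0.025920 / 0.082680 ≈ 0.3135

Pr[root rot | wilting, ¬underwatering] ≈ 0.3135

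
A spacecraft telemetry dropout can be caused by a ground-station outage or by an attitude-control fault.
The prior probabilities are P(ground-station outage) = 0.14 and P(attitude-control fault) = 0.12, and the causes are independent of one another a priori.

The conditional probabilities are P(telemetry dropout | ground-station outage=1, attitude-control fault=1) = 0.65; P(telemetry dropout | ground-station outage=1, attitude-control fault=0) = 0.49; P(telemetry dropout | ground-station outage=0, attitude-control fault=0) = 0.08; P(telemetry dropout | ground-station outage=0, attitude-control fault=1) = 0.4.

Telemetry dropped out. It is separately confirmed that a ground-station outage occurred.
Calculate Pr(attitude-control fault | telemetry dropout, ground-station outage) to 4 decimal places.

Pr(attitude-control fault | telemetry dropout, ground-station outage) ≈ 0.1532

P(telemetry dropout | ground-station outage) = 0.49*0.88 + 0.65*0.12 = 0.431200 + 0.078000 = 0.509200
The attitude-control fault-present share is 0.65*0.12 = 0.078000.
P(attitude-control fault | telemetry dropout, ground-station outage) = 0.078000 / 0.509200 ≈ 0.1532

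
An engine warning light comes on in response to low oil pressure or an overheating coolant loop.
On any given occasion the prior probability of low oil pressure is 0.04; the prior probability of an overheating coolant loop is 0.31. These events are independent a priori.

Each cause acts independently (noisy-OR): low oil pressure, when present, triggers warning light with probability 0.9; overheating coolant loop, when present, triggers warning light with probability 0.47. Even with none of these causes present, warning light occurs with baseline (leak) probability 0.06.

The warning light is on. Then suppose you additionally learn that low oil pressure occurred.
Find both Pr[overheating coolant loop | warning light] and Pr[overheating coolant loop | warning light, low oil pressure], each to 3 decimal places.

Under noisy-OR, P(warning light | causes) = 1 − (1−0.06)·∏(1−qᵢ) over the active causes.
By total probability over the 4 (low oil pressure, overheating coolant loop) configurations:
  P(warning light) = 0.06·0.96·0.69 + 0.5018·0.96·0.31 + 0.906·0.04·0.69 + 0.95018·0.04·0.31
        = 0.039744 + 0.149336 + 0.025006 + 0.011782 = 0.225868
Keeping only the overheating coolant loop-present terms gives 0.161118, so
  P(overheating coolant loop | warning light) = 0.161118 / 0.225868 ≈ 0.713

Now condition on the additional information:
By total probability over both values of overheating coolant loop:
  P(warning light | low oil pressure) = 0.906·0.69 + 0.95018·0.31
        = 0.625140 + 0.294556 = 0.919696
Keeping only the overheating coolant loop-present terms gives 0.294556, so
  P(overheating coolant loop | warning light, low oil pressure) = 0.294556 / 0.919696 ≈ 0.320
The drop from 0.713 to 0.320 is the explaining-away (discounting) effect.

Pr[overheating coolant loop | warning light] ≈ 0.713; Pr[overheating coolant loop | warning light, low oil pressure] ≈ 0.320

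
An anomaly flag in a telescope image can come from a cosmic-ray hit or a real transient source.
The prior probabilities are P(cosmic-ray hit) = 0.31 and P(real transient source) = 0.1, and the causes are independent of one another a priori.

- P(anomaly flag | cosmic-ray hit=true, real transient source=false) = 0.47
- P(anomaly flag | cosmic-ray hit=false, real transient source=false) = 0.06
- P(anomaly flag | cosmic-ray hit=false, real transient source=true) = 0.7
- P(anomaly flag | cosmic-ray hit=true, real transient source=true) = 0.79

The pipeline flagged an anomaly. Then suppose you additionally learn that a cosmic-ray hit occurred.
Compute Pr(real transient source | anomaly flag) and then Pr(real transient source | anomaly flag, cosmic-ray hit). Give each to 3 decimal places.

Pr(real transient source | anomaly flag) ≈ 0.302; Pr(real transient source | anomaly flag, cosmic-ray hit) ≈ 0.157

Numerator (weight on configurations with real transient source): 0.048300 + 0.024490 = 0.072790
The normalizing constant is 0.06·0.69·0.9 + 0.7·0.69·0.1 + 0.47·0.31·0.9 + 0.79·0.31·0.1 = 0.241180
P(real transient source | anomaly flag) = 0.072790/0.241180 ≈ 0.302

Now also conditioning on cosmic-ray hit=true:
P(anomaly flag | cosmic-ray hit) = 0.47*0.9 + 0.79*0.1 = 0.423000 + 0.079000 = 0.502000
The real transient source-present share is 0.79*0.1 = 0.079000.
So P(real transient source | anomaly flag, cosmic-ray hit) = 0.079000/0.502000 ≈ 0.157.
Conditioning on cosmic-ray hit lowers the posterior on real transient source: the classic explaining-away effect in a common-effect structure.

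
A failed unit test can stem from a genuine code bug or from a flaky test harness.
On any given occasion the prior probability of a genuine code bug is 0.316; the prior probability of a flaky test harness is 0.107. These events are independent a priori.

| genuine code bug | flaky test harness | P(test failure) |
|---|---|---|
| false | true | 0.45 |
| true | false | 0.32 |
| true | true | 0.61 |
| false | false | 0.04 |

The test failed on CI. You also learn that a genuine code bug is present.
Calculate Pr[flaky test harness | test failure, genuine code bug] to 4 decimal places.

Pr[flaky test harness | test failure, genuine code bug] ≈ 0.1859

P(test failure | genuine code bug) = 0.32·0.893 + 0.61·0.107 = 0.285760 + 0.065270 = 0.351030
The flaky test harness-present share is 0.61·0.107 = 0.065270.
P(flaky test harness | test failure, genuine code bug) = 0.065270 / 0.351030 ≈ 0.1859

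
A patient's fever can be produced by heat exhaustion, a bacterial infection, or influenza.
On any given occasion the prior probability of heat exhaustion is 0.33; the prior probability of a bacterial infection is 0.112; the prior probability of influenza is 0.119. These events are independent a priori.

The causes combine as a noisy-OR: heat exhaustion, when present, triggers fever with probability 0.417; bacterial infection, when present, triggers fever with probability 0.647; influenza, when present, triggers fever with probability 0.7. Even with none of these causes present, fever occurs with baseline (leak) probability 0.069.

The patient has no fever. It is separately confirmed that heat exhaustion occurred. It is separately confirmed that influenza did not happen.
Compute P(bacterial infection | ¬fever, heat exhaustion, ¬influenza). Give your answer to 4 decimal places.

Under noisy-OR, P(fever | causes) = 1 − (1−0.069)·∏(1−qᵢ) over the active causes.
Numerator (weight on configurations with bacterial infection): 0.191599×0.112 = 0.021459
Normalizer over all consistent configurations: 0.542773×0.888 + 0.191599×0.112 = 0.503441
P(bacterial infection | ¬fever, heat exhaustion, ¬influenza) = 0.021459/0.503441 ≈ 0.0426

P(bacterial infection | ¬fever, heat exhaustion, ¬influenza) ≈ 0.0426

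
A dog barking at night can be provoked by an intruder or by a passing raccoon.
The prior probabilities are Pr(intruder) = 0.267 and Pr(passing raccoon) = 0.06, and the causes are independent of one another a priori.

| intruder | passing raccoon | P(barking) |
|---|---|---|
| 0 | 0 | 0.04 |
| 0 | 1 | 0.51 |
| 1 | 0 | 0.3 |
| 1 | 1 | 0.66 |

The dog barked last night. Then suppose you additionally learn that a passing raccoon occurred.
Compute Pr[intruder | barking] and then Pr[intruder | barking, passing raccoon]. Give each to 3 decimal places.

Pr[intruder | barking] ≈ 0.632; Pr[intruder | barking, passing raccoon] ≈ 0.320

P(barking) = 0.04*0.733*0.94 + 0.51*0.733*0.06 + 0.3*0.267*0.94 + 0.66*0.267*0.06 = 0.027561 + 0.022430 + 0.075294 + 0.010573 = 0.135858
Of this, 0.085867 comes from 0.075294 + 0.010573 (the intruder=true cases).
P(intruder | barking) = 0.085867 / 0.135858 ≈ 0.632

With the extra evidence:
Numerator (weight on configurations with intruder): 0.66×0.267 = 0.176220
The normalizing constant is 0.51×0.733 + 0.66×0.267 = 0.550050
P(intruder | barking, passing raccoon) = 0.176220/0.550050 ≈ 0.320
This is intercausal reasoning (explaining away): once passing raccoon accounts for the barking, intruder becomes less likely.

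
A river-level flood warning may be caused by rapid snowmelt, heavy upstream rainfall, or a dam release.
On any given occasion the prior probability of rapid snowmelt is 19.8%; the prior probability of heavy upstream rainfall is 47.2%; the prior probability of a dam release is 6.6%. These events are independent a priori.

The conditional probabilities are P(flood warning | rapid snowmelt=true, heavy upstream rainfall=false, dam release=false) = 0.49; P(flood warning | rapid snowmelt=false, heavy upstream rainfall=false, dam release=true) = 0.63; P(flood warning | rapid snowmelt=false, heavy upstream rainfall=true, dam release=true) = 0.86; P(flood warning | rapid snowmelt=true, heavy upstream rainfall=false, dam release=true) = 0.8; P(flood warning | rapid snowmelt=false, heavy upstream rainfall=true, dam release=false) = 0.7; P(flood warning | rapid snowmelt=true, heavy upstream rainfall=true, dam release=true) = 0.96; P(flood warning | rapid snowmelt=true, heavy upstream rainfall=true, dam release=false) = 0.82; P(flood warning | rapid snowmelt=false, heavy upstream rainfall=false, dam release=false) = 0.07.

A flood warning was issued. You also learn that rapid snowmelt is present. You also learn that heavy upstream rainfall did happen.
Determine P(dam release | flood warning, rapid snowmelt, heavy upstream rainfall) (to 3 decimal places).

Numerator (weight on configurations with dam release): 0.96*0.066 = 0.063360
Normalizer over all consistent configurations: 0.82*0.934 + 0.96*0.066 = 0.829240
Posterior = 0.063360 / 0.829240 ≈ 0.076

P(dam release | flood warning, rapid snowmelt, heavy upstream rainfall) ≈ 0.076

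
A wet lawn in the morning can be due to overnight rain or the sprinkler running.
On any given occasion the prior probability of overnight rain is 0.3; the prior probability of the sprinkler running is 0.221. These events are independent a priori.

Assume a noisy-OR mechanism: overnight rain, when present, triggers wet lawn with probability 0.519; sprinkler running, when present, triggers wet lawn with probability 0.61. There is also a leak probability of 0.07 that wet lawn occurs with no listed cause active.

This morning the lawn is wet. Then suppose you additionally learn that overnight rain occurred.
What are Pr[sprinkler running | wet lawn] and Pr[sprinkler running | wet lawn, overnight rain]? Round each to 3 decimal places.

Pr[sprinkler running | wet lawn] ≈ 0.478; Pr[sprinkler running | wet lawn, overnight rain] ≈ 0.298

Under noisy-OR, P(wet lawn | causes) = 1 − (1−0.07)·∏(1−qᵢ) over the active causes.
By total probability over the 4 (overnight rain, sprinkler running) configurations:
  P(wet lawn) = 0.07*0.7*0.779 + 0.6373*0.7*0.221 + 0.55267*0.3*0.779 + 0.825541*0.3*0.221
        = 0.038171 + 0.098590 + 0.129159 + 0.054733 = 0.320653
Configurations with sprinkler running contribute 0.153323, so
  P(sprinkler running | wet lawn) = 0.153323 / 0.320653 ≈ 0.478

Now condition on the additional information:
Sum P(wet lawn|·) weighted by the priors over both values of sprinkler running:
  P(wet lawn | overnight rain) = 0.55267*0.779 + 0.825541*0.221
        = 0.430530 + 0.182445 = 0.612975
The terms with sprinkler running present sum to 0.182445, so
  P(sprinkler running | wet lawn, overnight rain) = 0.182445 / 0.612975 ≈ 0.298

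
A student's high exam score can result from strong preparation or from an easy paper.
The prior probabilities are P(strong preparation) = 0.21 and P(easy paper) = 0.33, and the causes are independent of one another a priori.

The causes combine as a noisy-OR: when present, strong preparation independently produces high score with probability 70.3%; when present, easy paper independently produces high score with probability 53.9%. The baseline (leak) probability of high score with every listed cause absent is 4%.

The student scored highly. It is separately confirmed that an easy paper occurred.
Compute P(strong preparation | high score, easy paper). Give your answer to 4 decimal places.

P(strong preparation | high score, easy paper) ≈ 0.2929

Under noisy-OR, P(high score | causes) = 1 − (1−0.04)·∏(1−qᵢ) over the active causes.
P(high score | easy paper) = 0.55744·0.79 + 0.86856·0.21 = 0.440378 + 0.182398 = 0.622776
Of this, 0.182398 comes from 0.86856·0.21 (the strong preparation=true cases).
So P(strong preparation | high score, easy paper) = 0.182398/0.622776 ≈ 0.2929.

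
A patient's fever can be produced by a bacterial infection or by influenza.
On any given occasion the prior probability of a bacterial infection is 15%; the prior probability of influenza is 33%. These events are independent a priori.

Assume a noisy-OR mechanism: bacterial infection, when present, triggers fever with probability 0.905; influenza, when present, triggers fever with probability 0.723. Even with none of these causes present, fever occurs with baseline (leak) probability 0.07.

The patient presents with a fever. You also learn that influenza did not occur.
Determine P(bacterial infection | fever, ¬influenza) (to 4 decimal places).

Under noisy-OR, P(fever | causes) = 1 − (1−0.07)·∏(1−qᵢ) over the active causes.
Weight on bacterial infection=true, given the evidence: 0.91165*0.15 = 0.136747
Denominator P(fever | ¬influenza): 0.07*0.85 + 0.91165*0.15 = 0.196247
Posterior = 0.136747 / 0.196247 ≈ 0.6968

P(bacterial infection | fever, ¬influenza) ≈ 0.6968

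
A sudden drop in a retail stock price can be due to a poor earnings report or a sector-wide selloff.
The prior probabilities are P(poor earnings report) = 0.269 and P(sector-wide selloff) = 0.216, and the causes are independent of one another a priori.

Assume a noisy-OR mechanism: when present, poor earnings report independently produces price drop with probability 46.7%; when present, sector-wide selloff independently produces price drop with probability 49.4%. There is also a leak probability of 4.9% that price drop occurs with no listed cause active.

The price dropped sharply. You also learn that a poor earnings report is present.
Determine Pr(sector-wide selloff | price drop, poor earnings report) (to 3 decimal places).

Pr(sector-wide selloff | price drop, poor earnings report) ≈ 0.293

Under noisy-OR, P(price drop | causes) = 1 − (1−0.049)·∏(1−qᵢ) over the active causes.
Enumerate both values of sector-wide selloff and weight by the priors:
  P(price drop | poor earnings report) = 0.493117·0.784 + 0.743517·0.216
        = 0.386604 + 0.160600 = 0.547204
The terms with sector-wide selloff present sum to 0.160600, so
  P(sector-wide selloff | price drop, poor earnings report) = 0.160600 / 0.547204 ≈ 0.293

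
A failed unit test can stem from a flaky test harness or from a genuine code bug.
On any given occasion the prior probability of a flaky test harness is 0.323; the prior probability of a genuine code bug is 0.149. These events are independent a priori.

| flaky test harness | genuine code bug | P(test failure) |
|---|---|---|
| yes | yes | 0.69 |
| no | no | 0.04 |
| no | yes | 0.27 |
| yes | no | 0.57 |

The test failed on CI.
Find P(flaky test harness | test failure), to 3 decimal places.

P(flaky test harness | test failure) ≈ 0.791

Enumerate the 4 (flaky test harness, genuine code bug) configurations and weight by the priors:
  P(test failure) = 0.04*0.677*0.851 + 0.27*0.677*0.149 + 0.57*0.323*0.851 + 0.69*0.323*0.149
        = 0.023045 + 0.027236 + 0.156678 + 0.033208 = 0.240167
Configurations with flaky test harness contribute 0.189886, so
  P(flaky test harness | test failure) = 0.189886 / 0.240167 ≈ 0.791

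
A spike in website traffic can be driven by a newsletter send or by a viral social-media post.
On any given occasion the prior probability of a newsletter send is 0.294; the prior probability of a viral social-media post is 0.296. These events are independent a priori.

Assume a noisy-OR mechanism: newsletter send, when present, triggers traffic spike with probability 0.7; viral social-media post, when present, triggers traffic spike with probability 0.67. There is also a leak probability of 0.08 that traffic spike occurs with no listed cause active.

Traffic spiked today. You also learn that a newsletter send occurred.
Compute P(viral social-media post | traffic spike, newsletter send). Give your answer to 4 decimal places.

P(viral social-media post | traffic spike, newsletter send) ≈ 0.3455

Under noisy-OR, P(traffic spike | causes) = 1 − (1−0.08)·∏(1−qᵢ) over the active causes.
By total probability over both values of viral social-media post:
  P(traffic spike | newsletter send) = 0.724×0.704 + 0.90892×0.296
        = 0.509696 + 0.269040 = 0.778736
Configurations with viral social-media post contribute 0.269040, so
  P(viral social-media post | traffic spike, newsletter send) = 0.269040 / 0.778736 ≈ 0.3455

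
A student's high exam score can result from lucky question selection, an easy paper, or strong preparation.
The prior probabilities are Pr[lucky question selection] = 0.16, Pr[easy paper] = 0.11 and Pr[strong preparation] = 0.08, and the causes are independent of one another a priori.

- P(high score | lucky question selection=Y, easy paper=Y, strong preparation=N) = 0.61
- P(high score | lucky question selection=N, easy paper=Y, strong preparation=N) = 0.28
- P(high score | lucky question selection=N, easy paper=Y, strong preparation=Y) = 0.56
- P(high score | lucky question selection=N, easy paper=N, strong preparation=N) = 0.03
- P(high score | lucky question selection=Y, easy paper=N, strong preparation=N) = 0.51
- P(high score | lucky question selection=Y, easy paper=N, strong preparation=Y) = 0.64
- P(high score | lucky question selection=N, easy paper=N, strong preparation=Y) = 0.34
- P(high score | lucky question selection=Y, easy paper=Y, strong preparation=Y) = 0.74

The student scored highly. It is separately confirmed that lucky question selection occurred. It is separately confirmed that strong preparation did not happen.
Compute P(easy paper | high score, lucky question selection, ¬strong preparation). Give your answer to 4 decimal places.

Weight on easy paper=true, given the evidence: 0.61·0.11 = 0.067100
Normalizer over all consistent configurations: 0.51·0.89 + 0.61·0.11 = 0.521000
Posterior = 0.067100 / 0.521000 ≈ 0.1288

P(easy paper | high score, lucky question selection, ¬strong preparation) ≈ 0.1288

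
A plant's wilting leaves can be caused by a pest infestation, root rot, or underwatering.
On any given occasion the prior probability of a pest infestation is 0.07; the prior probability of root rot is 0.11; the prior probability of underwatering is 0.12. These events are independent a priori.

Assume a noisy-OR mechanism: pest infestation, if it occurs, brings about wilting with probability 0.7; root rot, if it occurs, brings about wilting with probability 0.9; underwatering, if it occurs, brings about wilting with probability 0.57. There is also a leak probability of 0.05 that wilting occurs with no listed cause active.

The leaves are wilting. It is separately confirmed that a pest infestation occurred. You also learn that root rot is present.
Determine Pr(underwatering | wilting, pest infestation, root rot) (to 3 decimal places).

Pr(underwatering | wilting, pest infestation, root rot) ≈ 0.122

Under noisy-OR, P(wilting | causes) = 1 − (1−0.05)·∏(1−qᵢ) over the active causes.
Numerator (weight on configurations with underwatering): 0.987745·0.12 = 0.118529
Normalizer over all consistent configurations: 0.9715·0.88 + 0.987745·0.12 = 0.973449
P(underwatering | wilting, pest infestation, root rot) = 0.118529/0.973449 ≈ 0.122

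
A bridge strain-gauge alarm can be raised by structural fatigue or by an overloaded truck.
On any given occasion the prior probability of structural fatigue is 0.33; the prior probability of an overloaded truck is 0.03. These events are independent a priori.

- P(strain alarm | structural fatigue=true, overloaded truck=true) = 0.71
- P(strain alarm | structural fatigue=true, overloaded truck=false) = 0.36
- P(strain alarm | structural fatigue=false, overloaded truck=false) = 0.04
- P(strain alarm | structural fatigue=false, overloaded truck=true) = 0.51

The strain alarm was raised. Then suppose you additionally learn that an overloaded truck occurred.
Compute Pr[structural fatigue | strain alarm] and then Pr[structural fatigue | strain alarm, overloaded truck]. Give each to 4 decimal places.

Weight on structural fatigue=true, given the evidence: 0.115236 + 0.007029 = 0.122265
Normalizer over all consistent configurations: 0.04*0.67*0.97 + 0.51*0.67*0.03 + 0.36*0.33*0.97 + 0.71*0.33*0.03 = 0.158512
Posterior = 0.122265 / 0.158512 ≈ 0.7713

Now condition on the additional information:
P(strain alarm | overloaded truck) = 0.51·0.67 + 0.71·0.33 = 0.341700 + 0.234300 = 0.576000
The structural fatigue-present share is 0.71·0.33 = 0.234300.
Hence the posterior is 0.234300/0.576000 ≈ 0.4068.

Pr[structural fatigue | strain alarm] ≈ 0.7713; Pr[structural fatigue | strain alarm, overloaded truck] ≈ 0.4068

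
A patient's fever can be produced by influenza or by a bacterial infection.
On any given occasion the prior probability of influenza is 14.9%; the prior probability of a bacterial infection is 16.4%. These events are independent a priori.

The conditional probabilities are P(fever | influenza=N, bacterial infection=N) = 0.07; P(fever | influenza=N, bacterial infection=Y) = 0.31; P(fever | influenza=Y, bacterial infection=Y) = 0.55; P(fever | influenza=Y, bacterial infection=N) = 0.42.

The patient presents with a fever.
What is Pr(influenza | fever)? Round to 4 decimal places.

Pr(influenza | fever) ≈ 0.4140

For the numerator, keep only influenza=true terms: 0.052317 + 0.013440 = 0.065757
Denominator P(fever): 0.07*0.851*0.836 + 0.31*0.851*0.164 + 0.42*0.149*0.836 + 0.55*0.149*0.164 = 0.158823
Posterior = 0.065757 / 0.158823 ≈ 0.4140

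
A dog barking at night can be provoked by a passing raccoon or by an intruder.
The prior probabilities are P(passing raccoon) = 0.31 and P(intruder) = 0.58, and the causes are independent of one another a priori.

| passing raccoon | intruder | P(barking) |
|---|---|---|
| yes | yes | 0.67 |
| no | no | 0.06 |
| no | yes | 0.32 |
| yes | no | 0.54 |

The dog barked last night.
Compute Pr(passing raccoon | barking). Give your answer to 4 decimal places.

Pr(passing raccoon | barking) ≈ 0.5674

P(barking) = 0.06*0.69*0.42 + 0.32*0.69*0.58 + 0.54*0.31*0.42 + 0.67*0.31*0.58 = 0.017388 + 0.128064 + 0.070308 + 0.120466 = 0.336226
The passing raccoon-present share is 0.070308 + 0.120466 = 0.190774.
So P(passing raccoon | barking) = 0.190774/0.336226 ≈ 0.5674.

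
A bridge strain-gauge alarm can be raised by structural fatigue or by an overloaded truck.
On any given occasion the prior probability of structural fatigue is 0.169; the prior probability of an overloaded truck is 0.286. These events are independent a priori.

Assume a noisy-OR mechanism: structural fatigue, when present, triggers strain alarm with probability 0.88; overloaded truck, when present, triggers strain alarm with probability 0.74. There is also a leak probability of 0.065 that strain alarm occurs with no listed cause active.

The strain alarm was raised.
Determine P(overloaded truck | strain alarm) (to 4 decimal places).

P(overloaded truck | strain alarm) ≈ 0.6089

Under noisy-OR, P(strain alarm | causes) = 1 − (1−0.065)·∏(1−qᵢ) over the active causes.
For the numerator, keep only overloaded truck=true terms: 0.179889 + 0.046924 = 0.226813
Denominator P(strain alarm): 0.065·0.831·0.714 + 0.7569·0.831·0.286 + 0.8878·0.169·0.714 + 0.970828·0.169·0.286 = 0.372507
P(overloaded truck | strain alarm) = 0.226813/0.372507 ≈ 0.6089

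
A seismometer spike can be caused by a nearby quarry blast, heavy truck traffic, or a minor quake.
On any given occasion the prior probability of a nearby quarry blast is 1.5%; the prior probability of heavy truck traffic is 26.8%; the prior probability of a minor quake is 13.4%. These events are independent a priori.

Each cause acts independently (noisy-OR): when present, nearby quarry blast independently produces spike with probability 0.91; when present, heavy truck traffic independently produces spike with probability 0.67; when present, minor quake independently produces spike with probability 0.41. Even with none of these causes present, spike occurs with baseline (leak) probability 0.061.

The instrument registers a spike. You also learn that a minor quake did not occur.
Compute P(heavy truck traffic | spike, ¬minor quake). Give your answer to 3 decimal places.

Under noisy-OR, P(spike | causes) = 1 − (1−0.061)·∏(1−qᵢ) over the active causes.
P(spike | ¬minor quake) = 0.061·0.985·0.732 + 0.69013·0.985·0.268 + 0.91549·0.015·0.732 + 0.972112·0.015·0.268 = 0.043982 + 0.182181 + 0.010052 + 0.003908 = 0.240123
The heavy truck traffic-present share is 0.182181 + 0.003908 = 0.186089.
P(heavy truck traffic | spike, ¬minor quake) = 0.186089 / 0.240123 ≈ 0.775

P(heavy truck traffic | spike, ¬minor quake) ≈ 0.775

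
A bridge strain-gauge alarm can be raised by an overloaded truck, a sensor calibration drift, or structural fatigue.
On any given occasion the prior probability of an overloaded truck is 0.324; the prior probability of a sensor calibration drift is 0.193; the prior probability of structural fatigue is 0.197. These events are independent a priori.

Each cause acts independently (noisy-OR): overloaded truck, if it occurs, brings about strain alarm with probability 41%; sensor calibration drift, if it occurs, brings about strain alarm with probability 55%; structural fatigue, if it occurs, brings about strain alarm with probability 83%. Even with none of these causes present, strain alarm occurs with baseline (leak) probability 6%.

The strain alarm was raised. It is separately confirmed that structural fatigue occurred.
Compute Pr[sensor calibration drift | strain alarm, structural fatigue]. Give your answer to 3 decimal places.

Pr[sensor calibration drift | strain alarm, structural fatigue] ≈ 0.207

Under noisy-OR, P(strain alarm | causes) = 1 − (1−0.06)·∏(1−qᵢ) over the active causes.
By total probability over the 4 (overloaded truck, sensor calibration drift) configurations:
  P(strain alarm | structural fatigue) = 0.8402*0.676*0.807 + 0.92809*0.676*0.193 + 0.905718*0.324*0.807 + 0.957573*0.324*0.193
        = 0.458356 + 0.121086 + 0.236816 + 0.059879 = 0.876137
Keeping only the sensor calibration drift-present terms gives 0.180965, so
  P(sensor calibration drift | strain alarm, structural fatigue) = 0.180965 / 0.876137 ≈ 0.207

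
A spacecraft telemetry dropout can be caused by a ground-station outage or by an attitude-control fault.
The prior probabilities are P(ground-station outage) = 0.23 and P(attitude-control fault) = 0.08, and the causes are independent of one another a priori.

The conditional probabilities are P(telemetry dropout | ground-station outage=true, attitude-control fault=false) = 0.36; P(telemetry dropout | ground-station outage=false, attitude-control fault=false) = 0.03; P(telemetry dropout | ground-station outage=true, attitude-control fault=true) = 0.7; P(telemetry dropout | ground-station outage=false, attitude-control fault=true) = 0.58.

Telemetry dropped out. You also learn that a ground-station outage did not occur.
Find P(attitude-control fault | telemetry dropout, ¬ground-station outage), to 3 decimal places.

P(attitude-control fault | telemetry dropout, ¬ground-station outage) ≈ 0.627

P(telemetry dropout | ¬ground-station outage) = 0.03×0.92 + 0.58×0.08 = 0.027600 + 0.046400 = 0.074000
Of this, 0.046400 comes from 0.58×0.08 (the attitude-control fault=true cases).
So P(attitude-control fault | telemetry dropout, ¬ground-station outage) = 0.046400/0.074000 ≈ 0.627.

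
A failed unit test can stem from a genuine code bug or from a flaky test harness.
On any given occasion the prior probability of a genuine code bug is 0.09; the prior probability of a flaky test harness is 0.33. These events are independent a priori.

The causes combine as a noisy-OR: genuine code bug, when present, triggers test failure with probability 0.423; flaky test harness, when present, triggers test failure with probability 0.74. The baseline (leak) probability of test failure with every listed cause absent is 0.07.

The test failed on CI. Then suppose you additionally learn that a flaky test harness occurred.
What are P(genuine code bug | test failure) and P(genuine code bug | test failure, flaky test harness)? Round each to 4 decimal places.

P(genuine code bug | test failure) ≈ 0.1652; P(genuine code bug | test failure, flaky test harness) ≈ 0.1009

Under noisy-OR, P(test failure | causes) = 1 − (1−0.07)·∏(1−qᵢ) over the active causes.
For the numerator, keep only genuine code bug=true terms: 0.027942 + 0.025556 = 0.053498
Denominator P(test failure): 0.07·0.91·0.67 + 0.7582·0.91·0.33 + 0.46339·0.09·0.67 + 0.860481·0.09·0.33 = 0.323864
Posterior = 0.053498 / 0.323864 ≈ 0.1652

With the extra evidence:
By total probability over both values of genuine code bug:
  P(test failure | flaky test harness) = 0.7582·0.91 + 0.860481·0.09
        = 0.689962 + 0.077443 = 0.767405
Configurations with genuine code bug contribute 0.077443, so
  P(genuine code bug | test failure, flaky test harness) = 0.077443 / 0.767405 ≈ 0.1009
Conditioning on flaky test harness lowers the posterior on genuine code bug: the classic explaining-away effect in a common-effect structure.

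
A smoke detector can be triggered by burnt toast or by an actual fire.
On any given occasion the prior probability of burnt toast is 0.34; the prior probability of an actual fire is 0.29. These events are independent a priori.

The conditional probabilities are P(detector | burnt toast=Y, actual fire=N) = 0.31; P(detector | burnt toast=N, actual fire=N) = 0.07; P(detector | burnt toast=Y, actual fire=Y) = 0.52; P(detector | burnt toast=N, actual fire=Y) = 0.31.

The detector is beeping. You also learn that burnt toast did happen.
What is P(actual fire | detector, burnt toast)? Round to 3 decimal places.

By total probability over both values of actual fire:
  P(detector | burnt toast) = 0.31·0.71 + 0.52·0.29
        = 0.220100 + 0.150800 = 0.370900
The terms with actual fire present sum to 0.150800, so
  P(actual fire | detector, burnt toast) = 0.150800 / 0.370900 ≈ 0.407

P(actual fire | detector, burnt toast) ≈ 0.407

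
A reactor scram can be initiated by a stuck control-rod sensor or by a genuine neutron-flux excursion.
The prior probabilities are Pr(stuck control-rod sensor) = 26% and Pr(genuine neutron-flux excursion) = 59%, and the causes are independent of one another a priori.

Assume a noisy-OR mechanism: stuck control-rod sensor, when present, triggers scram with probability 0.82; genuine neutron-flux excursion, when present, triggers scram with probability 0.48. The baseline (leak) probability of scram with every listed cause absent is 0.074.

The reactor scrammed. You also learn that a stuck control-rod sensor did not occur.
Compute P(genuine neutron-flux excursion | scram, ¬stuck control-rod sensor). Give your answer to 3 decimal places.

Under noisy-OR, P(scram | causes) = 1 − (1−0.074)·∏(1−qᵢ) over the active causes.
For the numerator, keep only genuine neutron-flux excursion=true terms: 0.51848*0.59 = 0.305903
Normalizer over all consistent configurations: 0.074*0.41 + 0.51848*0.59 = 0.336243
Posterior = 0.305903 / 0.336243 ≈ 0.910

P(genuine neutron-flux excursion | scram, ¬stuck control-rod sensor) ≈ 0.910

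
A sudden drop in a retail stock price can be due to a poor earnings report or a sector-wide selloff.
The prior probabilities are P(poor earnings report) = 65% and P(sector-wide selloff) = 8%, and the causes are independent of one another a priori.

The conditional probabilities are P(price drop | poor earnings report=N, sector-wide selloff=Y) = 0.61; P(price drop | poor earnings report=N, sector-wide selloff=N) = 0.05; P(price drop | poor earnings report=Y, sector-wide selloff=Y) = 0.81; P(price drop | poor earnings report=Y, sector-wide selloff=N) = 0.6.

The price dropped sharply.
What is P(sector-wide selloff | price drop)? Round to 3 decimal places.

Weight on sector-wide selloff=true, given the evidence: 0.017080 + 0.042120 = 0.059200
The normalizing constant is 0.05*0.35*0.92 + 0.61*0.35*0.08 + 0.6*0.65*0.92 + 0.81*0.65*0.08 = 0.434100
P(sector-wide selloff | price drop) = 0.059200/0.434100 ≈ 0.136

P(sector-wide selloff | price drop) ≈ 0.136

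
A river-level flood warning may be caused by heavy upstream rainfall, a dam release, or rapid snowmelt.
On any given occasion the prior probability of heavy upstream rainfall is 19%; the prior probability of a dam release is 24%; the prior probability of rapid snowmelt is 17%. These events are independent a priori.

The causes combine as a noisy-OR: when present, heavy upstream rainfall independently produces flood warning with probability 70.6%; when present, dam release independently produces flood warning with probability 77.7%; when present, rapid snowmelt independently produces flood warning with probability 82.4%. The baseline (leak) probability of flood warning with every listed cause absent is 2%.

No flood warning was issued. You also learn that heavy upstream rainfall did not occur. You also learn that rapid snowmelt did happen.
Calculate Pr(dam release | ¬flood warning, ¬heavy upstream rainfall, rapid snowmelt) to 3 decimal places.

Under noisy-OR, P(flood warning | causes) = 1 − (1−0.02)·∏(1−qᵢ) over the active causes.
Weight on dam release=true, given the evidence: 0.038463*0.24 = 0.009231
Denominator P(¬flood warning | ¬heavy upstream rainfall, rapid snowmelt): 0.17248*0.76 + 0.038463*0.24 = 0.140316
P(dam release | ¬flood warning, ¬heavy upstream rainfall, rapid snowmelt) = 0.009231/0.140316 ≈ 0.066

Pr(dam release | ¬flood warning, ¬heavy upstream rainfall, rapid snowmelt) ≈ 0.066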